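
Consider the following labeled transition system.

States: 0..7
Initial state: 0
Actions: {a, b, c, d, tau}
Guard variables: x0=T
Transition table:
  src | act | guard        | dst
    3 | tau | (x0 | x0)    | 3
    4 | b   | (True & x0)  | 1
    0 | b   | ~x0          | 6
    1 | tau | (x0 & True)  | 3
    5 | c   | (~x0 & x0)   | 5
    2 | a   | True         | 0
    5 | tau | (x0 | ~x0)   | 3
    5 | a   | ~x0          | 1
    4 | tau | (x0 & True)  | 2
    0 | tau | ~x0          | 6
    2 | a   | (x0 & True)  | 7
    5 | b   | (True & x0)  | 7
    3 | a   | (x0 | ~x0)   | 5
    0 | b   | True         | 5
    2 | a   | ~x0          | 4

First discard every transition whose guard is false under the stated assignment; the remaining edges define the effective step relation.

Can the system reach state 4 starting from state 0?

After dropping false guards: 10 live edges.
L0 = {0}
L1 = {5}  cumulative {0,5}
L2 = {3,7}  cumulative {0,3,5,7}
R = {0,3,5,7}

Answer: UNREACHABLE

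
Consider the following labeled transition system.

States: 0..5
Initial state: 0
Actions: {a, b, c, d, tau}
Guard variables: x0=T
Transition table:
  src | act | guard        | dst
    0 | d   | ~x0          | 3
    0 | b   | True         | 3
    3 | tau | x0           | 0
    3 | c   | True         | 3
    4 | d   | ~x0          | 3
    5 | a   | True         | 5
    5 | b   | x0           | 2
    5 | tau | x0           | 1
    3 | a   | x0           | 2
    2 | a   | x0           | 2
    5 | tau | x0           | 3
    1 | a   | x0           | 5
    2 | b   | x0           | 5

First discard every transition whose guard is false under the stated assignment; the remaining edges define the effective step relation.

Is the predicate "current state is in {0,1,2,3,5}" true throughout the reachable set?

Answer: INVARIANT HOLDS

Analysis:
Safe = {0,1,2,3,5}
Reach set: {0,1,2,3,5}
  0: ✓
  1: ✓
  2: ✓
  3: ✓
  5: ✓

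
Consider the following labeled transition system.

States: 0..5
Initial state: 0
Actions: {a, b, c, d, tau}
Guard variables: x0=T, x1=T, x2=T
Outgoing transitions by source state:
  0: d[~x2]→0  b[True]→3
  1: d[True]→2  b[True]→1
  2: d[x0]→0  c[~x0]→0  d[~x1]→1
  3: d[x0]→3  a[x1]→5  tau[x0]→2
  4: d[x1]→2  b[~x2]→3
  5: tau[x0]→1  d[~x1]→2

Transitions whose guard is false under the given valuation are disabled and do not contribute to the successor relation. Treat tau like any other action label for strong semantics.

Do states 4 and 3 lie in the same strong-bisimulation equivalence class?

Answer: NOT BISIMILAR

Analysis:
Refine partition for ~:
  P[0] = {{0,1,2,3,4,5}}
  P[1] = {{0},{1},{2,4},{3},{5}}
  P[2] = {{0},{1},{2},{3},{4},{5}}
6 equivalence class(es) (converged in 3)
class of 4: {4}; class of 3: {3}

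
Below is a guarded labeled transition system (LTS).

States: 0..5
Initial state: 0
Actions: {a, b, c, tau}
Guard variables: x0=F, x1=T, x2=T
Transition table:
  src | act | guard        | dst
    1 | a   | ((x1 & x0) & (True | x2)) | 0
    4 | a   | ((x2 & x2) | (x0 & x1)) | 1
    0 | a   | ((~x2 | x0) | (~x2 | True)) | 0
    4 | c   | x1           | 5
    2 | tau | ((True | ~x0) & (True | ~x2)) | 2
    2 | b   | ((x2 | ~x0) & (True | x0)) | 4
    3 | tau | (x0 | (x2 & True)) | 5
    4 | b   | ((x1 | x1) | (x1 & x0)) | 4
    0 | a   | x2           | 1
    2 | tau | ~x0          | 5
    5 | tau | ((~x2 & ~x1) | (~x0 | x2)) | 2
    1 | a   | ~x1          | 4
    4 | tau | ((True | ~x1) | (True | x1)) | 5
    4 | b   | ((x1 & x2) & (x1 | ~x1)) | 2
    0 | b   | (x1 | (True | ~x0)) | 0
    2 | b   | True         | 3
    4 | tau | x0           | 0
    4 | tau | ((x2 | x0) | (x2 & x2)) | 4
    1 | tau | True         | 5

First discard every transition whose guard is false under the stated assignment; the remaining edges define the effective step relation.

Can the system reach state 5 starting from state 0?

Answer: REACHABLE

Working:
Guard filter leaves 16 enabled edge(s).
L0 = {0}
L1 = {1}  now seen {0,1}
L2 = {5}  now seen {0,1,5}
L3 = {2}  now seen {0,1,2,5}
L4 = {3,4}  now seen {0,1,2,3,4,5}
Reach set: {0,1,2,3,4,5}
trace reaching 5: a·tau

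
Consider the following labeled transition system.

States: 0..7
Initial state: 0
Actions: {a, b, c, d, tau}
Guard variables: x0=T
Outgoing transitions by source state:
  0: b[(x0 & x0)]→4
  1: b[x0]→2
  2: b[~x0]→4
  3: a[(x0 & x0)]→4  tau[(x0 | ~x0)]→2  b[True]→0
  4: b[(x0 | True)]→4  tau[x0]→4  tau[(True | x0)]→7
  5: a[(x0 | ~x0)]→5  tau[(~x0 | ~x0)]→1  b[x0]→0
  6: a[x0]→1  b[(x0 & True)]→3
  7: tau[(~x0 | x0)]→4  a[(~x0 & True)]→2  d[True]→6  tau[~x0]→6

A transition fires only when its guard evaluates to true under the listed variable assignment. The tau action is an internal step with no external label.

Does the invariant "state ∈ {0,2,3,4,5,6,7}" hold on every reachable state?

Inv-set: {0,2,3,4,5,6,7}
R = {0,1,2,3,4,6,7}
  0: ok
  1: outside
  2: ok
  3: ok
  4: ok
  6: ok
  7: ok
reach 1 via b·tau·d·a — violates

Answer: INVARIANT VIOLATED at state 1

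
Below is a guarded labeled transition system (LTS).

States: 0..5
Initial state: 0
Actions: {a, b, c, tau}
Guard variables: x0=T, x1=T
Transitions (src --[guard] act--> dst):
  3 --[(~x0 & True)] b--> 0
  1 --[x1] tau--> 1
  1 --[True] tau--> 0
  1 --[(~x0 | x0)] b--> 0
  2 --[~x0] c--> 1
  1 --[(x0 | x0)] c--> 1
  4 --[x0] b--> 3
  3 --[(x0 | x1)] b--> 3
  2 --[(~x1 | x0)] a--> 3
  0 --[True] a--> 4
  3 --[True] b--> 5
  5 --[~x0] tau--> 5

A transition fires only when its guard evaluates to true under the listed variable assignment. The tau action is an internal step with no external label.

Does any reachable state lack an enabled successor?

Reachable = {0,3,4,5}
  0: a→4  [1 exit(s)]
  3: b→3  b→5  [2 exit(s)]
  4: b→3  [1 exit(s)]
  5: ∅  [deadlock]
Path to 5: a·b·b

Answer: DEADLOCK at state 5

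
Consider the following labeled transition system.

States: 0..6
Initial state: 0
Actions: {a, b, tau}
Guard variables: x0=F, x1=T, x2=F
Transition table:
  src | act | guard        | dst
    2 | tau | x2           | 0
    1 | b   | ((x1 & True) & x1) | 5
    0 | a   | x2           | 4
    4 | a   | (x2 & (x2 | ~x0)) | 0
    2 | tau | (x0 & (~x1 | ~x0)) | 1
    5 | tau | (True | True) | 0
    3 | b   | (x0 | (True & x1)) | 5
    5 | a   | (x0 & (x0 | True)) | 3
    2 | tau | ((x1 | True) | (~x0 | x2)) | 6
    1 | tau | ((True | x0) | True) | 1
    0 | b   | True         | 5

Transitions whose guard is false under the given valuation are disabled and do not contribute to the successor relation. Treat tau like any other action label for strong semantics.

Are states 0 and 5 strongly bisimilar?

Bisimulation quotient by refinement:
  round 0: {{0,1,2,3,4,5,6}}
  round 1: {{0,3},{1},{2,5},{4,6}}
  round 2: {{0,3},{1},{2},{4,6},{5}}
5 equivalence class(es) (converged in 3)
class of 0: {0,3}; class of 5: {5}

Answer: NOT BISIMILAR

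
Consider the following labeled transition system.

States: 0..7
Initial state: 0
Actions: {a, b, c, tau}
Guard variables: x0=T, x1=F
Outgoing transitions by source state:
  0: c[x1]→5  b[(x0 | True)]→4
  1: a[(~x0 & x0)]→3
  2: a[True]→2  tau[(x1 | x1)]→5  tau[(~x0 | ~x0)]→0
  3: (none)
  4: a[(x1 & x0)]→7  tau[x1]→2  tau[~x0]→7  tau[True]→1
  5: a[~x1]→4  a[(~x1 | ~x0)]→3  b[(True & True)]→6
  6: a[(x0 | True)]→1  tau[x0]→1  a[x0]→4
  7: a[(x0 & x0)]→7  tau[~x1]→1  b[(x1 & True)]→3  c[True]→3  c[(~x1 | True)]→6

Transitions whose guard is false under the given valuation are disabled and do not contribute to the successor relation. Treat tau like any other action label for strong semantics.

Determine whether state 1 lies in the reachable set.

Guard filter leaves 13 enabled edge(s).
L0 = {0}
L1 = {4}  cumulative {0,4}
L2 = {1}  cumulative {0,1,4}
R = {0,1,4}
Path to 1: b·tau

Answer: REACHABLE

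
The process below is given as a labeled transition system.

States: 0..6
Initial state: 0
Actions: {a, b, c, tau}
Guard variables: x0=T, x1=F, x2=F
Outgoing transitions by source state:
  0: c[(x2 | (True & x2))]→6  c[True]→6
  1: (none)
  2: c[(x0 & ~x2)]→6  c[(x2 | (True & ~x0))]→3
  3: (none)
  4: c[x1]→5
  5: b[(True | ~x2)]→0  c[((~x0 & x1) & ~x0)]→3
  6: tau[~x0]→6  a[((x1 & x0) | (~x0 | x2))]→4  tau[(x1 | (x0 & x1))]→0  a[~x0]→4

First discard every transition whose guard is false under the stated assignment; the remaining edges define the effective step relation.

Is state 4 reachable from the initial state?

Answer: UNREACHABLE

Working:
After dropping false guards: 3 live edges.
L0 = {0}
L1 = {6}  total {0,6}
Reachable = {0,6}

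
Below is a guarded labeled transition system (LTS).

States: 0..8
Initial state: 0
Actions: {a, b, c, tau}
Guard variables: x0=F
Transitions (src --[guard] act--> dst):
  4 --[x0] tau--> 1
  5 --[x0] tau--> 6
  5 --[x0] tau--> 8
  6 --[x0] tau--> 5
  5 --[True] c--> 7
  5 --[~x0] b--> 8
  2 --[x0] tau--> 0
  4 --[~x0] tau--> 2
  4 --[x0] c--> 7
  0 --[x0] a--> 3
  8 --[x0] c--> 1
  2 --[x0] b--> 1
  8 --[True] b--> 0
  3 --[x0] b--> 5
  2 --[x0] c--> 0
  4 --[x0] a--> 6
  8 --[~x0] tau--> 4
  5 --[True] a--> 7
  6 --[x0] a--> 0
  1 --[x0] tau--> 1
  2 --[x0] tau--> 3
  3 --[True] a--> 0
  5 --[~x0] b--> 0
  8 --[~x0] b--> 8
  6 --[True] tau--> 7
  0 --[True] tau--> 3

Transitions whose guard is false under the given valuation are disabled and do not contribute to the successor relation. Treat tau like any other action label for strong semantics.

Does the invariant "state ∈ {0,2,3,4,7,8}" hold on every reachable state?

Safe = {0,2,3,4,7,8}
R = {0,3}
  0: ok
  3: ok

Answer: INVARIANT HOLDS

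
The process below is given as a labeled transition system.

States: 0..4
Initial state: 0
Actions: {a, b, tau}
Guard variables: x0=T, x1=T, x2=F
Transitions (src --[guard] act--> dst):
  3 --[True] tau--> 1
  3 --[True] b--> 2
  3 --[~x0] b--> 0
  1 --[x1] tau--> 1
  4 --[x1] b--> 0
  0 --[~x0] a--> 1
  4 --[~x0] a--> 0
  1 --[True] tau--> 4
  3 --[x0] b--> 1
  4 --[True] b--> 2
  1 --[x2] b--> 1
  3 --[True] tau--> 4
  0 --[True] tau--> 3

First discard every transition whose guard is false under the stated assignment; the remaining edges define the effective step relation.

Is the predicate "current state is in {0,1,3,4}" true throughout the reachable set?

Answer: INVARIANT VIOLATED at state 2

Trace:
Inv-set: {0,1,3,4}
Reachable = {0,1,2,3,4}
  0: ✓
  1: ✓
  2: VIOLATES
  3: ✓
  4: ✓
counterexample path to 2: tau·b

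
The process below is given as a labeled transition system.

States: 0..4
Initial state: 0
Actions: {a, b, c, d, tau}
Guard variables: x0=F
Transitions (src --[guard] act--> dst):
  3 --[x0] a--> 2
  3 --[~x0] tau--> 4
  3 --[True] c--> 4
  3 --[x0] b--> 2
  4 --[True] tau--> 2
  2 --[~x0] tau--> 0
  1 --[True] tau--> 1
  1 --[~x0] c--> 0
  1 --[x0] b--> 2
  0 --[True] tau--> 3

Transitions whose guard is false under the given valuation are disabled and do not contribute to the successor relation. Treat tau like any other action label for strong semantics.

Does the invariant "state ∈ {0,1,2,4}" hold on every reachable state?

Safe = {0,1,2,4}
R = {0,2,3,4}
  0: ok
  2: ok
  3: VIOLATES
  4: ok
counterexample path to 3: tau

Answer: INVARIANT VIOLATED at state 3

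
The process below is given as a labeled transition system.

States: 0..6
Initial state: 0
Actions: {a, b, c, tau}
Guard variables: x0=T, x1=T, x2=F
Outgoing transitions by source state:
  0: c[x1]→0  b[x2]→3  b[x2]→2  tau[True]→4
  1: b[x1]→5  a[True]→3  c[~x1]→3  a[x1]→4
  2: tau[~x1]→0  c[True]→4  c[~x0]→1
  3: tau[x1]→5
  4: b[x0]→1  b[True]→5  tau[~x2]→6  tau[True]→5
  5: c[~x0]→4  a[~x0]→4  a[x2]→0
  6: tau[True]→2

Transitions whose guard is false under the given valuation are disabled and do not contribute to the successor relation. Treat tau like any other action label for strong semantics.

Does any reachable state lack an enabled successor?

R = {0,1,2,3,4,5,6}
  0: c→0  tau→4  [deg 2]
  1: a→3  a→4  b→5  [deg 3]
  2: c→4  [deg 1]
  3: tau→5  [deg 1]
  4: b→1  b→5  tau→5  tau→6  [deg 4]
  5: ∅  [deadlock]
  6: tau→2  [deg 1]
Path to 5: tau·b

Answer: DEADLOCK at state 5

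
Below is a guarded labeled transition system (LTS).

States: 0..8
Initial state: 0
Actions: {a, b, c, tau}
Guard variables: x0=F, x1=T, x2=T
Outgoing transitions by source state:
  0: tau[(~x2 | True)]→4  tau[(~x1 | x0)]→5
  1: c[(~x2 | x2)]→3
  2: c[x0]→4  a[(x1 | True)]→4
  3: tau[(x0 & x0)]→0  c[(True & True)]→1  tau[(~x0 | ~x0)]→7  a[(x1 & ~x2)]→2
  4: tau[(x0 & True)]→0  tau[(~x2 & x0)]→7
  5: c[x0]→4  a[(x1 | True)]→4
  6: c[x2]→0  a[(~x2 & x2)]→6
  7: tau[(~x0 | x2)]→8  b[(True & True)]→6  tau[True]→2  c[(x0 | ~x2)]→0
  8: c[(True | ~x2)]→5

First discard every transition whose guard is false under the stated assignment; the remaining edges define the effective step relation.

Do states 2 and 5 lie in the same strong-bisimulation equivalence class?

Bisimulation quotient by refinement:
  P[0] = {{0,1,2,3,4,5,6,7,8}}
  P[1] = {{0},{1,6,8},{2,5},{3},{4},{7}}
  P[2] = {{0},{1},{2,5},{3},{4},{6},{7},{8}}
8 equivalence class(es) (converged in 3)
[2]={2,5}  [5]={2,5}

Answer: BISIMILAR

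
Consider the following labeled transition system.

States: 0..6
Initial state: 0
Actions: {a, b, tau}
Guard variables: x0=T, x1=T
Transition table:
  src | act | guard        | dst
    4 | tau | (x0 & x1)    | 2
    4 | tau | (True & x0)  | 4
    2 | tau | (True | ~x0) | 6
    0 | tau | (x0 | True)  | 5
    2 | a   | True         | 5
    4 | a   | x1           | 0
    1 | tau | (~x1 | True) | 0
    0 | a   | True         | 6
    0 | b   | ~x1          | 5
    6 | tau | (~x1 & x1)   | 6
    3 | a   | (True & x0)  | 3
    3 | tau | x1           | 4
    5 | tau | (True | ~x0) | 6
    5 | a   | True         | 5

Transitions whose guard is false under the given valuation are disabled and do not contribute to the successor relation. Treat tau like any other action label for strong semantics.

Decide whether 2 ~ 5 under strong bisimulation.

Answer: BISIMILAR

Trace:
Compute ~ classes (split until stable):
  π0 = {{0,1,2,3,4,5,6}}
  π1 = {{0,2,3,4,5},{1},{6}}
  π2 = {{0},{1},{2,5},{3,4},{6}}
  π3 = {{0},{1},{2,5},{3},{4},{6}}
6 equivalence class(es) (converged in 4)
[2]={2,5}  [5]={2,5}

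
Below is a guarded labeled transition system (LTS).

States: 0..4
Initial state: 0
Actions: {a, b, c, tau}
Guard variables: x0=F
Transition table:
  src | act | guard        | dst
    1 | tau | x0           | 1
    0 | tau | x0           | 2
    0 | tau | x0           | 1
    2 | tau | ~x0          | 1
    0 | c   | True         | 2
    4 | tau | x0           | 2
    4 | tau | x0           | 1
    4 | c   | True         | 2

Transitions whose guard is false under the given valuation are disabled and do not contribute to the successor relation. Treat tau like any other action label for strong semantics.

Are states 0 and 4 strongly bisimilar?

Refine partition for ~:
  round 0: {{0,1,2,3,4}}
  round 1: {{0,4},{1,3},{2}}
Fixed point at round 2; 3 class(es).
0∈{0,4}, 4∈{0,4}

Answer: BISIMILAR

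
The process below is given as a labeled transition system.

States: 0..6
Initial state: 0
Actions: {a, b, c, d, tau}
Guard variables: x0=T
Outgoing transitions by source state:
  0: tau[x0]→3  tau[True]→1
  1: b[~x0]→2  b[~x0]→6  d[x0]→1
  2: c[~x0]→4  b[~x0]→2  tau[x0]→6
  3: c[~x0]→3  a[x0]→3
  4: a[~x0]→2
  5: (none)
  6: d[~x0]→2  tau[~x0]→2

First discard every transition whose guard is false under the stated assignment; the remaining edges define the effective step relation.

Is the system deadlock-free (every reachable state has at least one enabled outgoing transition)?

Answer: DEADLOCK-FREE

Trace:
Reach set: {0,1,3}
  0: tau→1  tau→3  [2 out]
  1: d→1  [1 out]
  3: a→3  [1 out]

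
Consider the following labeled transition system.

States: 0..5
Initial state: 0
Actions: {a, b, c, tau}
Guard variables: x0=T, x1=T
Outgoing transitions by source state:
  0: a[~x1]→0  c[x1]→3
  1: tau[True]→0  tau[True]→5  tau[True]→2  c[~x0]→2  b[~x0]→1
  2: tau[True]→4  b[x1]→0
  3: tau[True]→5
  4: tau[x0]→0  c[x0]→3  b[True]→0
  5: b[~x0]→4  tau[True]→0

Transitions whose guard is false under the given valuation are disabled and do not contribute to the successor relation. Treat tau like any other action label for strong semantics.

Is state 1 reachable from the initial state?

Answer: UNREACHABLE

Trace:
11 transition(s) survive guard evaluation.
L0 = {0}
L1 = {3}  now seen {0,3}
L2 = {5}  now seen {0,3,5}
R = {0,3,5}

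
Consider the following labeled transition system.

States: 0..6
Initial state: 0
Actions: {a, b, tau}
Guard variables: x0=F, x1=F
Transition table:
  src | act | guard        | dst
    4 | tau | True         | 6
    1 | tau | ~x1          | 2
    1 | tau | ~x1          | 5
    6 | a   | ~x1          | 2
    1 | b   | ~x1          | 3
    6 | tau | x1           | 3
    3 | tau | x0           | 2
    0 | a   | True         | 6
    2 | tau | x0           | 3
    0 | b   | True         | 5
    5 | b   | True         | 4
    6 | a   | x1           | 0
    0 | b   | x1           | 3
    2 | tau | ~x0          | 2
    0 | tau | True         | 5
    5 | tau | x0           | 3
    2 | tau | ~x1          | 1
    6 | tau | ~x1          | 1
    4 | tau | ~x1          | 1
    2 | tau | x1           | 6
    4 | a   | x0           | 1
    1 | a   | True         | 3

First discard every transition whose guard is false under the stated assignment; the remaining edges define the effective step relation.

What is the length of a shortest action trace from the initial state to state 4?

BFS to 4:
  depth 0: {0}
  depth 1: {5,6}
  depth 2: {1,2,4}
4 enters at depth 2; path b·b

Answer: 2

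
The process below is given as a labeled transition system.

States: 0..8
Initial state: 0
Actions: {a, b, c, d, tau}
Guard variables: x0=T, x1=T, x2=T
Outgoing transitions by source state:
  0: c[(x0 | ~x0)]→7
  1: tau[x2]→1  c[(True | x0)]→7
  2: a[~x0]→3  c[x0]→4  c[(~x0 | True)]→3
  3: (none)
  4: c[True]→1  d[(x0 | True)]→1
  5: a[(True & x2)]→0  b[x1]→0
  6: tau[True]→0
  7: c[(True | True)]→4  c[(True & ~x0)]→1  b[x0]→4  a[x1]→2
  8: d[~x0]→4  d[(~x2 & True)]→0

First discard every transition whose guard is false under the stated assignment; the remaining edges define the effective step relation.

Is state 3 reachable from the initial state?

Answer: REACHABLE

Working:
13 transition(s) survive guard evaluation.
L0 = {0}
L1 = {7}  now seen {0,7}
L2 = {2,4}  now seen {0,2,4,7}
L3 = {1,3}  now seen {0,1,2,3,4,7}
Reach set: {0,1,2,3,4,7}
trace reaching 3: c·a·c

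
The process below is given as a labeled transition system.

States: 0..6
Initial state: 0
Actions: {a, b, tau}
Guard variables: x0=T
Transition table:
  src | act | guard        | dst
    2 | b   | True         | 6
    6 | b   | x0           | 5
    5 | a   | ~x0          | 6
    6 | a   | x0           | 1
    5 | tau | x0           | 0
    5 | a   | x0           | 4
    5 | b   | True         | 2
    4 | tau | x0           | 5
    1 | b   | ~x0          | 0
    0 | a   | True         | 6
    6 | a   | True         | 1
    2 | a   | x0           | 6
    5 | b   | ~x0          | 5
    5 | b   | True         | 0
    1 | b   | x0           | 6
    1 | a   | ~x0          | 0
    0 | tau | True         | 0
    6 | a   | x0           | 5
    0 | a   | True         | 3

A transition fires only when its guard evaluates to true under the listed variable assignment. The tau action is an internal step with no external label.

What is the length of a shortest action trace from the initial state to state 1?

Layered search for 1:
  depth 0: {0}
  depth 1: {3,6}
  depth 2: {1,5}
first hit 1 at d=2 via a·a

Answer: 2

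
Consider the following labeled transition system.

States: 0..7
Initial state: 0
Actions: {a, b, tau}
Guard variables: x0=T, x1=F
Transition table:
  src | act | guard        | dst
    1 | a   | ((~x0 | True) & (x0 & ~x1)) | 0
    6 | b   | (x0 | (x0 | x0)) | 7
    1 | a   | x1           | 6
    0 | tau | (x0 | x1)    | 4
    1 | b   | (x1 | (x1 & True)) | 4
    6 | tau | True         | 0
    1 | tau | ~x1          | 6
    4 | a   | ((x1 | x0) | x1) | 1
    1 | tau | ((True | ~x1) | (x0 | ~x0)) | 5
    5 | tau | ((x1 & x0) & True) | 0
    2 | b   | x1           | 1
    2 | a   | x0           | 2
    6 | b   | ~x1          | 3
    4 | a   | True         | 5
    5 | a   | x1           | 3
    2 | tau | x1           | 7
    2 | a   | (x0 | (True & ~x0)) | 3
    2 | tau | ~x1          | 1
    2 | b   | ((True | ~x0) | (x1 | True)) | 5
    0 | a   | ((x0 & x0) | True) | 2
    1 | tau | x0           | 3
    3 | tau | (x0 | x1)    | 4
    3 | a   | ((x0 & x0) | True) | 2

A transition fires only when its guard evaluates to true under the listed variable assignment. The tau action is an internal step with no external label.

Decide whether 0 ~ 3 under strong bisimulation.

Answer: BISIMILAR

Trace:
Refine partition for ~:
  round 0: {{0,1,2,3,4,5,6,7}}
  round 1: {{0,1,3},{2},{4},{5,7},{6}}
  round 2: {{0,3},{1},{2},{4},{5,7},{6}}
stable after 3 split(s): 6 block(s)
[0]={0,3}  [3]={0,3}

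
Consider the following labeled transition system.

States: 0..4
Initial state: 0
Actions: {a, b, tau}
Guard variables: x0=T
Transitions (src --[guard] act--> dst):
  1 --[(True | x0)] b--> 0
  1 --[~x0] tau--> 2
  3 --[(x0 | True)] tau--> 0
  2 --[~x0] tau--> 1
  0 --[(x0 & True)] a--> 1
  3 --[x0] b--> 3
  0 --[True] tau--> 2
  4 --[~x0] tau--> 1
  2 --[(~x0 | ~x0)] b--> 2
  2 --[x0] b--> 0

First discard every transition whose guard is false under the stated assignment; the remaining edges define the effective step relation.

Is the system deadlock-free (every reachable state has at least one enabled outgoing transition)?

Reachable = {0,1,2}
  0: a→1  tau→2  [2 exit(s)]
  1: b→0  [1 exit(s)]
  2: b→0  [1 exit(s)]

Answer: DEADLOCK-FREE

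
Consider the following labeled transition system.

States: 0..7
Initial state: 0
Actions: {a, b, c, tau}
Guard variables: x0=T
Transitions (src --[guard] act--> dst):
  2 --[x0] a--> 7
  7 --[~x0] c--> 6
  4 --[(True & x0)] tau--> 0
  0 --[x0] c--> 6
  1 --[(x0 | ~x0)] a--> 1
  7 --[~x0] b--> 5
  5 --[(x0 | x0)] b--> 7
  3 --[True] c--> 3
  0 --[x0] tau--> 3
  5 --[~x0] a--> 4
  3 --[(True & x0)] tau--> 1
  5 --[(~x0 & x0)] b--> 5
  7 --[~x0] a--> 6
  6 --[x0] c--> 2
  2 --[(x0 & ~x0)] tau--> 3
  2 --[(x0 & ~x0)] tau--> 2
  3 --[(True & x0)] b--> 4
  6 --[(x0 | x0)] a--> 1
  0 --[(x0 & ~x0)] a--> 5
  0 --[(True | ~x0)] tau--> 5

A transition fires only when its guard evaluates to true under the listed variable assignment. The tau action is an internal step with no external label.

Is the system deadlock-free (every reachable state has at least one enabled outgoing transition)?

R = {0,1,2,3,4,5,6,7}
  0: c→6  tau→3  tau→5  [deg 3]
  1: a→1  [deg 1]
  2: a→7  [deg 1]
  3: b→4  c→3  tau→1  [deg 3]
  4: tau→0  [deg 1]
  5: b→7  [deg 1]
  6: a→1  c→2  [deg 2]
  7: ∅  [STUCK]
trace reaching 7: tau·b

Answer: DEADLOCK at state 7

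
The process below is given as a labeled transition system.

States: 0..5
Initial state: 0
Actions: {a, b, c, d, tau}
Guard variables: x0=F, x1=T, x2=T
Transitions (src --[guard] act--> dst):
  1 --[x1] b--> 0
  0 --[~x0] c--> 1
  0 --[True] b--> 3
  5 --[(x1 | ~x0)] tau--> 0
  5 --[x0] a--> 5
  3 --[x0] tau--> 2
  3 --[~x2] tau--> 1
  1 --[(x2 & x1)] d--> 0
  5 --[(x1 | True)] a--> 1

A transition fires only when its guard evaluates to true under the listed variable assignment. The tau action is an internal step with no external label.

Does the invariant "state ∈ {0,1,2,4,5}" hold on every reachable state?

Allowed set {0,1,2,4,5}
Reach set: {0,1,3}
  0: safe
  1: safe
  3: outside
reach 3 via b — violates

Answer: INVARIANT VIOLATED at state 3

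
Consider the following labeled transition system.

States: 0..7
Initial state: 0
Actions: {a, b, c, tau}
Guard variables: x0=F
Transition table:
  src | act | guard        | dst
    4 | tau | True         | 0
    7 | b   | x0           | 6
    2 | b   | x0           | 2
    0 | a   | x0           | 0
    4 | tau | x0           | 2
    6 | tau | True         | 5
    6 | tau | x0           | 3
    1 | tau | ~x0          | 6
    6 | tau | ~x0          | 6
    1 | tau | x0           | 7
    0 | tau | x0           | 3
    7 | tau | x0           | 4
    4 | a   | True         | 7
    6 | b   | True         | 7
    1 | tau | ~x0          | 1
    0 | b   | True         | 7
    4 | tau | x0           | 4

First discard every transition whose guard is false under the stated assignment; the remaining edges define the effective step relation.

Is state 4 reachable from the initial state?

Answer: UNREACHABLE

Trace:
After dropping false guards: 8 live edges.
Layer 0: {0}
Layer 1: {7}  total {0,7}
Reachable = {0,7}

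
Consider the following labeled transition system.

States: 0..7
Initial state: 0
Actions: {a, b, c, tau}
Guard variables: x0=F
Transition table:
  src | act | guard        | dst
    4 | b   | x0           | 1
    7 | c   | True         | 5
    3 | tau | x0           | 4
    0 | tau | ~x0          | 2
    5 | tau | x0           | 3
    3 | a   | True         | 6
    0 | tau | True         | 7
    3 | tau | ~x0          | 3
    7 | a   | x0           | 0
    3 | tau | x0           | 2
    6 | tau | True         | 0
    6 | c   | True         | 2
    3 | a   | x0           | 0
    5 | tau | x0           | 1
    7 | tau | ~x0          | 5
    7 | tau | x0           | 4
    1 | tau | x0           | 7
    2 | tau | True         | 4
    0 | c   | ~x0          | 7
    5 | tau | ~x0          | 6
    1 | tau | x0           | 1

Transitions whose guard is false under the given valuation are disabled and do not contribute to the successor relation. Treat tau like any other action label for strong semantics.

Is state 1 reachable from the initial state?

11 transition(s) survive guard evaluation.
Layer 0: {0}
Layer 1: {2,7}  total {0,2,7}
Layer 2: {4,5}  total {0,2,4,5,7}
Layer 3: {6}  total {0,2,4,5,6,7}
Reach set: {0,2,4,5,6,7}

Answer: UNREACHABLE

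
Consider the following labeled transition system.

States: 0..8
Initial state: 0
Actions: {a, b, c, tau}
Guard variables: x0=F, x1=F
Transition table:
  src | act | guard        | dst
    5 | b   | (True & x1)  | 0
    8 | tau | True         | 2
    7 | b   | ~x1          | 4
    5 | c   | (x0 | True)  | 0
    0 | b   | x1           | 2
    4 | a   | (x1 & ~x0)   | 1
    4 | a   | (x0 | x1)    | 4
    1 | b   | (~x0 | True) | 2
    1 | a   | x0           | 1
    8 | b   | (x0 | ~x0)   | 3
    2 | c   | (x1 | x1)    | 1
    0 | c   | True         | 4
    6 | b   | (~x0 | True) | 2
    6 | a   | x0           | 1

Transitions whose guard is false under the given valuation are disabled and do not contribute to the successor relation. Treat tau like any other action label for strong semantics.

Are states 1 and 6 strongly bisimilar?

Answer: BISIMILAR

Trace:
Bisimulation quotient by refinement:
  round 0: {{0,1,2,3,4,5,6,7,8}}
  round 1: {{0,5},{1,6,7},{2,3,4},{8}}
  round 2: {{0},{1,6,7},{2,3,4},{5},{8}}
stable after 3 split(s): 5 block(s)
[1]={1,6,7}  [6]={1,6,7}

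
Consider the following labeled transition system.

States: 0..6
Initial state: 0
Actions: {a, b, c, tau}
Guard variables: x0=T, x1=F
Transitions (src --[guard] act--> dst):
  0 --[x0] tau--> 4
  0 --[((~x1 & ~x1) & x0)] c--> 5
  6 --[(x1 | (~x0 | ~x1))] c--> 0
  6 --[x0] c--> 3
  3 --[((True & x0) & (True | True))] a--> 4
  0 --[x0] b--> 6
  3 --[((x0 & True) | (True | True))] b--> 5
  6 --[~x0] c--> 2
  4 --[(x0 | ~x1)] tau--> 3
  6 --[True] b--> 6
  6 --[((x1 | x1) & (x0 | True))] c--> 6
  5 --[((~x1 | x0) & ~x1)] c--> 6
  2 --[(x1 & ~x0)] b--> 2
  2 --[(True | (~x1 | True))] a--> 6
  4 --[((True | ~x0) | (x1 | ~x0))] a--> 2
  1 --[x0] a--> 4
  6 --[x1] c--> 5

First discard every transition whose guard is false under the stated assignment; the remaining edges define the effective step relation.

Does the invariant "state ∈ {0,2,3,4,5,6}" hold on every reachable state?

Allowed set {0,2,3,4,5,6}
Reach set: {0,2,3,4,5,6}
  0: ✓
  2: ✓
  3: ✓
  4: ✓
  5: ✓
  6: ✓

Answer: INVARIANT HOLDS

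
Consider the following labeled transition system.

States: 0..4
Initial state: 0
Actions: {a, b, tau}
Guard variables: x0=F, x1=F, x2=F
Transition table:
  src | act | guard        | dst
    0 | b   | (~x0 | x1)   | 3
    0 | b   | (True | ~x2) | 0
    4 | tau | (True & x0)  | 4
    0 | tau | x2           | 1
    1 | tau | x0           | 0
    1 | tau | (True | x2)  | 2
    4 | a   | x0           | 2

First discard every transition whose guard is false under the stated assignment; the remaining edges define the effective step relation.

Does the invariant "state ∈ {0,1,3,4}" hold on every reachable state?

Answer: INVARIANT HOLDS

Trace:
Allowed set {0,1,3,4}
Reachable = {0,3}
  0: ✓
  3: ✓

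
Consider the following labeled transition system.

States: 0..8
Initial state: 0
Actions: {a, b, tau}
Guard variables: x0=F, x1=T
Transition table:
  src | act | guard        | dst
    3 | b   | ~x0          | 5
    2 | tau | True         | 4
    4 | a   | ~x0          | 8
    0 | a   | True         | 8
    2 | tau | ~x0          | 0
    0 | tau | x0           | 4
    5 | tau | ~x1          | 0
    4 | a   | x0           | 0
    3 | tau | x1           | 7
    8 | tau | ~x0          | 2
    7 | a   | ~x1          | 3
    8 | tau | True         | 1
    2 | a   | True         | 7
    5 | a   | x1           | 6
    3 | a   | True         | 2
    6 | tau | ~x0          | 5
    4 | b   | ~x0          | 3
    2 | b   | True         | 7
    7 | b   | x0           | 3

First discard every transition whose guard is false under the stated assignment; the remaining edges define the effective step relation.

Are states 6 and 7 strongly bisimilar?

Answer: NOT BISIMILAR

Analysis:
Refine partition for ~:
  π0 = {{0,1,2,3,4,5,6,7,8}}
  π1 = {{0,5},{1,7},{2,3},{4},{6,8}}
  π2 = {{0,5},{1,7},{2},{3},{4},{6},{8}}
  π3 = {{0},{1,7},{2},{3},{4},{5},{6},{8}}
Fixed point at round 4; 8 class(es).
6∈{6}, 7∈{1,7}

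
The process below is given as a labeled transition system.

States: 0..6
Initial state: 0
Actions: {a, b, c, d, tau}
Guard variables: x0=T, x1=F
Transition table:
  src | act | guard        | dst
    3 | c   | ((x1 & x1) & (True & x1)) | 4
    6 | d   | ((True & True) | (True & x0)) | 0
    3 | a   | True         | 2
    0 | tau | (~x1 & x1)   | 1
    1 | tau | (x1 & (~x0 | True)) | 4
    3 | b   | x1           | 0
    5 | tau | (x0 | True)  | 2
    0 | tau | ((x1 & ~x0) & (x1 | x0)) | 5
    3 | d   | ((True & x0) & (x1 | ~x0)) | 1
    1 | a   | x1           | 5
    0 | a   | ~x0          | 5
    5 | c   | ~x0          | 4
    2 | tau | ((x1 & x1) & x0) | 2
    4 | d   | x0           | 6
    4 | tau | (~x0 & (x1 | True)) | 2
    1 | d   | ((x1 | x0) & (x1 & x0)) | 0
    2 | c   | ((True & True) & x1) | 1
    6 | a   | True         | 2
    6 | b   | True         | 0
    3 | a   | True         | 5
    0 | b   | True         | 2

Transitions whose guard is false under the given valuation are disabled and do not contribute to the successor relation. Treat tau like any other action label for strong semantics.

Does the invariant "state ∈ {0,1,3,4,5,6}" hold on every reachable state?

Allowed set {0,1,3,4,5,6}
R = {0,2}
  0: ✓
  2: outside
witness against invariant: b → 2

Answer: INVARIANT VIOLATED at state 2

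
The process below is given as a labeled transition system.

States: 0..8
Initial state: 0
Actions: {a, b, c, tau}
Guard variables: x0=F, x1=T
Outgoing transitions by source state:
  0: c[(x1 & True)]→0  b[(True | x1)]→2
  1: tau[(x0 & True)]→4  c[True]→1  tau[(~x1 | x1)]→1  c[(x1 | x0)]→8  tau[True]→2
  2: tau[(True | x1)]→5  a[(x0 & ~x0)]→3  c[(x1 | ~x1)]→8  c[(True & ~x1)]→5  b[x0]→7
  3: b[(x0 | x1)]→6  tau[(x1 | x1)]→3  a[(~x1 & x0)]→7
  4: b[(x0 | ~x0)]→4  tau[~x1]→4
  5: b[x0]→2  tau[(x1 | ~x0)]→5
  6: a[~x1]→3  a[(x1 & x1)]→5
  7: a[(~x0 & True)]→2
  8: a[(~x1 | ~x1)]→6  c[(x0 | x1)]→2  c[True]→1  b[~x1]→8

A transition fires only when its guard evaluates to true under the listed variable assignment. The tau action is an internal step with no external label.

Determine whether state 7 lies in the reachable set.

Guard filter leaves 16 enabled edge(s).
Layer 0: {0}
Layer 1: {2}  total {0,2}
Layer 2: {5,8}  total {0,2,5,8}
Layer 3: {1}  total {0,1,2,5,8}
Reachable = {0,1,2,5,8}

Answer: UNREACHABLE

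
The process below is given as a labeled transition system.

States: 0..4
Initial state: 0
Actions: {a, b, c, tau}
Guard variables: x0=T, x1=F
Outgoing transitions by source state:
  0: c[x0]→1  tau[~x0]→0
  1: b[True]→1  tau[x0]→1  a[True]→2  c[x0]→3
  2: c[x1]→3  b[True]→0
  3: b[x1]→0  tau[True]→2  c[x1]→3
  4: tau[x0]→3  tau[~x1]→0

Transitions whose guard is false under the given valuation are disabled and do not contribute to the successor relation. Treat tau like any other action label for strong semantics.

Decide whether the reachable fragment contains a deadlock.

Answer: DEADLOCK-FREE

Working:
Reach set: {0,1,2,3}
  0: c→1  [1 exit(s)]
  1: a→2  b→1  c→3  tau→1  [4 exit(s)]
  2: b→0  [1 exit(s)]
  3: tau→2  [1 exit(s)]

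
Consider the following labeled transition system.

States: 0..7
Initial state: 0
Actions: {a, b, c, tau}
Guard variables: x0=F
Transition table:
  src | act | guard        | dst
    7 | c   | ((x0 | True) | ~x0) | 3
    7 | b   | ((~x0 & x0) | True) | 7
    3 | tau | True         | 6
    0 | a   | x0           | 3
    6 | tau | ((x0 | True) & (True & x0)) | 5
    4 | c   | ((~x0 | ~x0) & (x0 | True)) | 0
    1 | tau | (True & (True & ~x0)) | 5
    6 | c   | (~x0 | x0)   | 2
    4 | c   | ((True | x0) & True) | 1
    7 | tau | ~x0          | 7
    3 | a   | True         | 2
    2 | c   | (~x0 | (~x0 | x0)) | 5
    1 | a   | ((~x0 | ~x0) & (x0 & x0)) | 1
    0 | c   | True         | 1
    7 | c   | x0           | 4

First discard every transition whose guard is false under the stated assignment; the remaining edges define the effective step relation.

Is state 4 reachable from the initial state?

Answer: UNREACHABLE

Analysis:
11 transition(s) survive guard evaluation.
L0 = {0}
L1 = {1}  cumulative {0,1}
L2 = {5}  cumulative {0,1,5}
Reach set: {0,1,5}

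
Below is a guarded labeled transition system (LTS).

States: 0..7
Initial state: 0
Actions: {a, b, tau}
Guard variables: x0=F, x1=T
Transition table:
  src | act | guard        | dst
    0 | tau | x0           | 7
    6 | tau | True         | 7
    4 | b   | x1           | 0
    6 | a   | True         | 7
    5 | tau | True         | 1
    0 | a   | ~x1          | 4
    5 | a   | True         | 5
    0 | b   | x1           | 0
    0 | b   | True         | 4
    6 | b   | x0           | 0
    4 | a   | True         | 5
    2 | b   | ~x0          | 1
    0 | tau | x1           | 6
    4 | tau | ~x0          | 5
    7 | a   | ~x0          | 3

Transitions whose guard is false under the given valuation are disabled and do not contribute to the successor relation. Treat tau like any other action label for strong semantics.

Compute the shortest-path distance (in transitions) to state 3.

Layered search for 3:
  Layer 0: {0}
  Layer 1: {4,6}
  Layer 2: {5,7}
  Layer 3: {1,3}
first hit 3 at d=3 via tau·a·a

Answer: 3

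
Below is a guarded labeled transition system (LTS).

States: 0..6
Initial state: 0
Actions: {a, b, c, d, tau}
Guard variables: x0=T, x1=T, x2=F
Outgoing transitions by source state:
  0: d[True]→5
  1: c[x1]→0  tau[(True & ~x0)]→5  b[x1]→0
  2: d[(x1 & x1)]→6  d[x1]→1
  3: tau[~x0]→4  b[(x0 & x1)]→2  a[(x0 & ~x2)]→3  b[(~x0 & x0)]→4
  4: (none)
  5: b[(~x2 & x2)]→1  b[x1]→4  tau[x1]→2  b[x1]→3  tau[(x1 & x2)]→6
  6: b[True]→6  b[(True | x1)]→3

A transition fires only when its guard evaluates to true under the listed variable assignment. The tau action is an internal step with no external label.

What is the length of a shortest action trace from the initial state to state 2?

Breadth-first toward 2:
  Layer 0: {0}
  Layer 1: {5}
  Layer 2: {2,3,4}
2 enters at depth 2; path d·tau

Answer: 2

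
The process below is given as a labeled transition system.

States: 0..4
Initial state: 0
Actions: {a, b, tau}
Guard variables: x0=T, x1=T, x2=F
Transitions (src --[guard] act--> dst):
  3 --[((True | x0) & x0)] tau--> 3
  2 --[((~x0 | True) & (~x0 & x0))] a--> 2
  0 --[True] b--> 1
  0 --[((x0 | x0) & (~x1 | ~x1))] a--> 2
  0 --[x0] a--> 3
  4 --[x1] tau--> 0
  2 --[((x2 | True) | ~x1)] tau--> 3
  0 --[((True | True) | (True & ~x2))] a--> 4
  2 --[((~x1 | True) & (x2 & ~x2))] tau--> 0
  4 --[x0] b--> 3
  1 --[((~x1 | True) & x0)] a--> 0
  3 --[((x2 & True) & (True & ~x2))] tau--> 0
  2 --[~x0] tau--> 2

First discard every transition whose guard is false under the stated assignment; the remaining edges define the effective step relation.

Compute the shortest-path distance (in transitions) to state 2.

Breadth-first toward 2:
  depth 0: {0}
  depth 1: {1,3,4}
2 never appears.

Answer: UNREACHABLE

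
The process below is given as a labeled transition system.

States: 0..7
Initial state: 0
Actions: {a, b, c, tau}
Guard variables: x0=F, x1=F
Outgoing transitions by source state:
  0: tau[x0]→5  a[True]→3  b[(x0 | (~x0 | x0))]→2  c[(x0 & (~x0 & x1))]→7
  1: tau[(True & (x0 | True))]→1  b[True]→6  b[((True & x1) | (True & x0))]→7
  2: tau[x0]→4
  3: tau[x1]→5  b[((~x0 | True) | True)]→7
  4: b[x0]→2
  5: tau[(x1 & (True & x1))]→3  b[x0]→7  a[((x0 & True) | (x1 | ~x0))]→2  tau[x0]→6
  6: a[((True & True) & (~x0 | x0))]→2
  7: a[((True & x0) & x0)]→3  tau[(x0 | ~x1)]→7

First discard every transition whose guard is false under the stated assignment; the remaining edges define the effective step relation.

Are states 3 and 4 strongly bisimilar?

Refine partition for ~:
  P[0] = {{0,1,2,3,4,5,6,7}}
  P[1] = {{0},{1},{2,4},{3},{5,6},{7}}
stable after 2 split(s): 6 block(s)
class of 3: {3}; class of 4: {2,4}

Answer: NOT BISIMILAR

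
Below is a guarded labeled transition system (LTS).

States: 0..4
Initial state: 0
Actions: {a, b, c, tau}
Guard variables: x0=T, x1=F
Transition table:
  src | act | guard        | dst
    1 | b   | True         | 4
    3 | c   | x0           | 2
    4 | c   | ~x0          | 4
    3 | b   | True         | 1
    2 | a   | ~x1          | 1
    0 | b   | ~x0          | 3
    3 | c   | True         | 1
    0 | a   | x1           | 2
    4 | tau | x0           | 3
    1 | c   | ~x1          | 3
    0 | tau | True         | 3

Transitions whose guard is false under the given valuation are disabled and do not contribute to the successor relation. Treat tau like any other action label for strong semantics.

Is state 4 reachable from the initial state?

Answer: REACHABLE

Working:
8 transition(s) survive guard evaluation.
L0 = {0}
L1 = {3}  total {0,3}
L2 = {1,2}  total {0,1,2,3}
L3 = {4}  total {0,1,2,3,4}
Reach set: {0,1,2,3,4}
Path to 4: tau·c·b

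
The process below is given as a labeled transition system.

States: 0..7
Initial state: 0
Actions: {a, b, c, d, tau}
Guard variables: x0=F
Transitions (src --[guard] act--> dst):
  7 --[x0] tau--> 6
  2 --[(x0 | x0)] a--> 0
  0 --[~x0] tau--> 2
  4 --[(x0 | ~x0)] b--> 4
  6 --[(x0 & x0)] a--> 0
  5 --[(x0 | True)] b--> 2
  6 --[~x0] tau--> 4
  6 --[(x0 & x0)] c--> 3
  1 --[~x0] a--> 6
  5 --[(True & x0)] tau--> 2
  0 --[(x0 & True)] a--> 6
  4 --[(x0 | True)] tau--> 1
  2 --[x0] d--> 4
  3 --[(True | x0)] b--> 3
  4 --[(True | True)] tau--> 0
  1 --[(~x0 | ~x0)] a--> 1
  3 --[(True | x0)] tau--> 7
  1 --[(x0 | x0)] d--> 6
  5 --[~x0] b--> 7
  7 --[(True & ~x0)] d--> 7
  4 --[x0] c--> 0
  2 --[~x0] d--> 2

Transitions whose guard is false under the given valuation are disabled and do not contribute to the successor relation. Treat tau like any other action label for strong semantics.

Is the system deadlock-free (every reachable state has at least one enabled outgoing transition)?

Reach set: {0,2}
  0: tau→2  [deg 1]
  2: d→2  [deg 1]

Answer: DEADLOCK-FREE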